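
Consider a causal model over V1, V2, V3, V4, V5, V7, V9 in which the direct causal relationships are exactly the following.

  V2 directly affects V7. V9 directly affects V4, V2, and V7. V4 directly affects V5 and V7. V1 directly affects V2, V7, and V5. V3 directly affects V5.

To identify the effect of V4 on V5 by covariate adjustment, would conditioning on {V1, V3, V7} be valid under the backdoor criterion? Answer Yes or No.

No

Backdoor paths from V4 to V5 (paths whose first edge points into V4):
  P1: V4 <- V9 -> V2 <- V1 -> V5
  P2: V4 <- V9 -> V2 -> V7 <- V1 -> V5
  P3: V4 <- V9 -> V7 <- V1 -> V5
  P4: V4 <- V9 -> V7 <- V2 <- V1 -> V5
Condition 1 (no descendant of V4 in the set): FAILS — V7 is a descendant of V4.
Condition 2 (every backdoor path blocked by {V1, V3, V7}):
  P1: blocked at fork node V1 ∈ conditioning set.
  P2: blocked at fork node V1 ∈ conditioning set.
  P3: blocked at fork node V1 ∈ conditioning set.
  P4: blocked at fork node V1 ∈ conditioning set.
{V1, V3, V7} does not satisfy the backdoor criterion.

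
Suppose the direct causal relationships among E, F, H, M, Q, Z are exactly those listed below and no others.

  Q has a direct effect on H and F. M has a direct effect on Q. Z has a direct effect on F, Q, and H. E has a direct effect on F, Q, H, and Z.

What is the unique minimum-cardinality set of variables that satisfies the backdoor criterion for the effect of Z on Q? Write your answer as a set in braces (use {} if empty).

Variables eligible for adjustment (non-descendants of Z, excluding Z and Q): {E, M}.
Backdoor paths from Z to Q:
  P1: Z <- E -> Q
  P2: Z <- E -> H <- Q
  P3: Z <- E -> F <- Q
The empty set is not sufficient: P1 (Z <- E -> Q) has no collider blocking it and no conditioned non-collider, so it is open.
Try {E}:
  P1: blocked at fork node E ∈ conditioning set.
  P2: blocked at fork node E ∈ conditioning set.
  P3: blocked at fork node E ∈ conditioning set.
{E} contains no descendant of Z and blocks every backdoor path.
No other singleton works — e.g. {M} leaves P1 open — so {E} is the unique smallest valid adjustment set.

{E}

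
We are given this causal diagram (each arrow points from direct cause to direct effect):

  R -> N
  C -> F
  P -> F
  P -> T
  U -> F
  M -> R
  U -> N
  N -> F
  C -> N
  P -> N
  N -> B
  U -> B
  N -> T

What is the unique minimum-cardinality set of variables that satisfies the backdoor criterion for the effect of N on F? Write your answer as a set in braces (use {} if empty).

Variables eligible for adjustment (non-descendants of N, excluding N and F): {C, M, P, R, U}.
Backdoor paths from N to F:
  P1: N <- U -> F
  P2: N <- C -> F
  P3: N <- P -> F
The empty set is not sufficient: P1 (N <- U -> F) has no collider blocking it and no conditioned non-collider, so it is open.
Try {C, P, U}:
  P1: blocked at fork node U ∈ conditioning set.
  P2: blocked at fork node C ∈ conditioning set.
  P3: blocked at fork node P ∈ conditioning set.
{C, P, U} contains no descendant of N and blocks every backdoor path.
Every element of {C, P, U} is needed (dropping C leaves P2 open; dropping P leaves P3 open; dropping U leaves P1 open), so no proper subset is valid.
Among all size-3 subsets of the eligible variables, only {C, P, U} blocks every backdoor path, so it is the unique smallest valid adjustment set.

{C, P, U}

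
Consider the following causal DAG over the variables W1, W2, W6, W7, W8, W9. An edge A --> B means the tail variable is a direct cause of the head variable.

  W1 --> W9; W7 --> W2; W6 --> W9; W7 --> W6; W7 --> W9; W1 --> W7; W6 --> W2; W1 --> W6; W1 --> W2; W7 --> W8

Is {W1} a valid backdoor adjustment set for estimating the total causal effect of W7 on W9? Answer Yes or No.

Yes

Backdoor paths from W7 to W9 (paths whose first edge points into W7):
  P1: W7 <- W1 -> W6 -> W9
  P2: W7 <- W1 -> W9
  P3: W7 <- W1 -> W2 <- W6 -> W9
Condition 1 (no descendant of W7 in the set): holds — descendants of W7 are {W2, W6, W8, W9}; none are in {W1}.
Condition 2 (every backdoor path blocked by {W1}):
  P1: blocked at fork node W1 ∈ conditioning set.
  P2: blocked at fork node W1 ∈ conditioning set.
  P3: blocked at fork node W1 ∈ conditioning set.
{W1} satisfies the backdoor criterion.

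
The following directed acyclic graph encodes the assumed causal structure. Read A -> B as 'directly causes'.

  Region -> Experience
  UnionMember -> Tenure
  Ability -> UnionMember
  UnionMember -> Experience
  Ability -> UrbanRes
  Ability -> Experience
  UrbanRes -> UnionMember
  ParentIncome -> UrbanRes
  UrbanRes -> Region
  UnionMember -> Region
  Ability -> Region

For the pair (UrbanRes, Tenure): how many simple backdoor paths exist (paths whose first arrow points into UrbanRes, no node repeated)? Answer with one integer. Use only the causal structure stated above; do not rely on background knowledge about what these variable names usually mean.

A backdoor path from UrbanRes to Tenure is any simple undirected path whose first edge points into UrbanRes (i.e. leaves UrbanRes via a parent).
Parents of UrbanRes: {Ability, ParentIncome}.
Enumerating:
  P1: UrbanRes <- Ability -> UnionMember -> Tenure
  P2: UrbanRes <- Ability -> Region <- UnionMember -> Tenure
  P3: UrbanRes <- Ability -> Region -> Experience <- UnionMember -> Tenure
  P4: UrbanRes <- Ability -> Experience <- UnionMember -> Tenure
  P5: UrbanRes <- Ability -> Experience <- Region <- UnionMember -> Tenure
That exhausts the simple backdoor paths. Count: 5.

5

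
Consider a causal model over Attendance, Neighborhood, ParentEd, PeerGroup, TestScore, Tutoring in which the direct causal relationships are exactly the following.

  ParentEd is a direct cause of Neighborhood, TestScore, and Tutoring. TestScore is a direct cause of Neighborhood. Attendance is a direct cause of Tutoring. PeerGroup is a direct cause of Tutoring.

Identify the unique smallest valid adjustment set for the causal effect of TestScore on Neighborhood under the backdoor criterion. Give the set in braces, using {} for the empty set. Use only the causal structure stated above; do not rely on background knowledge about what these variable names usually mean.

{ParentEd}

Variables eligible for adjustment (non-descendants of TestScore, excluding TestScore and Neighborhood): {Attendance, ParentEd, PeerGroup, Tutoring}.
Backdoor paths from TestScore to Neighborhood:
  P1: TestScore <- ParentEd -> Neighborhood
The empty set is not sufficient: P1 (TestScore <- ParentEd -> Neighborhood) has no collider blocking it and no conditioned non-collider, so it is open.
Try {ParentEd}:
  P1: blocked at fork node ParentEd ∈ conditioning set.
{ParentEd} contains no descendant of TestScore and blocks every backdoor path.
No other singleton works — e.g. {Attendance} leaves P1 open — so {ParentEd} is the unique smallest valid adjustment set.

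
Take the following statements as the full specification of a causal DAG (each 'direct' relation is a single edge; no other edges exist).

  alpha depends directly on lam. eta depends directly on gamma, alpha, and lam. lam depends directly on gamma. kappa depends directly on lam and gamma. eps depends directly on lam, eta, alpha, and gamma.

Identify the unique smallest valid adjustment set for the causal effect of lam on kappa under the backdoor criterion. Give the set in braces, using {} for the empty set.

{gamma}

Variables eligible for adjustment (non-descendants of lam, excluding lam and kappa): {gamma}.
Backdoor paths from lam to kappa:
  P1: lam <- gamma -> kappa
The empty set is not sufficient: P1 (lam <- gamma -> kappa) has no collider blocking it and no conditioned non-collider, so it is open.
Try {gamma}:
  P1: blocked at fork node gamma ∈ conditioning set.
{gamma} contains no descendant of lam and blocks every backdoor path.
{gamma} is the unique smallest valid adjustment set.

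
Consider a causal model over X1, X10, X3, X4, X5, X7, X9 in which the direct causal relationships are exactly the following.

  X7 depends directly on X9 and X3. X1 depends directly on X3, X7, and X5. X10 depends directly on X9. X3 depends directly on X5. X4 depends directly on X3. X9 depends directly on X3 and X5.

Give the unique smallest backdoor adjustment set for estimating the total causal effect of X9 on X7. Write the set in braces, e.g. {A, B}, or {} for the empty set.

{X3}

Variables eligible for adjustment (non-descendants of X9, excluding X9 and X7): {X3, X4, X5}.
Backdoor paths from X9 to X7:
  P1: X9 <- X5 -> X3 -> X7
  P2: X9 <- X5 -> X3 -> X1 <- X7
  P3: X9 <- X5 -> X1 <- X3 -> X7
  P4: X9 <- X5 -> X1 <- X7
  P5: X9 <- X3 <- X5 -> X1 <- X7
  P6: X9 <- X3 -> X7
  P7: X9 <- X3 -> X1 <- X7
The empty set is not sufficient: P1 (X9 <- X5 -> X3 -> X7) has no collider blocking it and no conditioned non-collider, so it is open.
Try {X3}:
  P1: blocked at chain node X3 ∈ conditioning set.
  P2: blocked at chain node X3 ∈ conditioning set.
  P3: blocked at collider X1 (neither it nor any descendant is in the conditioning set).
  P4: blocked at collider X1 (neither it nor any descendant is in the conditioning set).
  P5: blocked at chain node X3 ∈ conditioning set.
  P6: blocked at fork node X3 ∈ conditioning set.
  P7: blocked at fork node X3 ∈ conditioning set.
{X3} contains no descendant of X9 and blocks every backdoor path.
No other singleton works — e.g. {X5} leaves P6 open — so {X3} is the unique smallest valid adjustment set.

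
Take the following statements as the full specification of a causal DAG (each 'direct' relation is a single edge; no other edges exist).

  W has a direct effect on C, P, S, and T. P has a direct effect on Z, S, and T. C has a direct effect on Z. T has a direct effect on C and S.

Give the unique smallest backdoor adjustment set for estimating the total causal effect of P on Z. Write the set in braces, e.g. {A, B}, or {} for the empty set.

{W}

Variables eligible for adjustment (non-descendants of P, excluding P and Z): {W}.
Backdoor paths from P to Z:
  P1: P <- W -> T -> C -> Z
  P2: P <- W -> C -> Z
  P3: P <- W -> S <- T -> C -> Z
The empty set is not sufficient: P1 (P <- W -> T -> C -> Z) has no collider blocking it and no conditioned non-collider, so it is open.
Try {W}:
  P1: blocked at fork node W ∈ conditioning set.
  P2: blocked at fork node W ∈ conditioning set.
  P3: blocked at fork node W ∈ conditioning set.
{W} contains no descendant of P and blocks every backdoor path.
{W} is the unique smallest valid adjustment set.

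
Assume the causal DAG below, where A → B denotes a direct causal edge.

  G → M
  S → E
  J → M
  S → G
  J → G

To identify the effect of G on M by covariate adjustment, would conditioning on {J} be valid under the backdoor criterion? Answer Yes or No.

Yes

Backdoor paths from G to M (paths whose first edge points into G):
  P1: G <- J -> M
Condition 1 (no descendant of G in the set): holds — descendants of G are {M}; none are in {J}.
Condition 2 (every backdoor path blocked by {J}):
  P1: blocked at fork node J ∈ conditioning set.
{J} satisfies the backdoor criterion.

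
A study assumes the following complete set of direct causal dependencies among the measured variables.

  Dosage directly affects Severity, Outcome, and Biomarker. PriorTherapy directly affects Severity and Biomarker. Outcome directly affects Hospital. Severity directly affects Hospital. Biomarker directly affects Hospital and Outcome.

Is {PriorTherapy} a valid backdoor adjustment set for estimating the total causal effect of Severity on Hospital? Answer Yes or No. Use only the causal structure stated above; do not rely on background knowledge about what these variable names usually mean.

No

Backdoor paths from Severity to Hospital (paths whose first edge points into Severity):
  P1: Severity <- PriorTherapy -> Biomarker <- Dosage -> Outcome -> Hospital
  P2: Severity <- PriorTherapy -> Biomarker -> Outcome -> Hospital
  P3: Severity <- PriorTherapy -> Biomarker -> Hospital
  P4: Severity <- Dosage -> Biomarker -> Outcome -> Hospital
  P5: Severity <- Dosage -> Biomarker -> Hospital
  P6: Severity <- Dosage -> Outcome <- Biomarker -> Hospital
  P7: Severity <- Dosage -> Outcome -> Hospital
Condition 1 (no descendant of Severity in the set): holds — descendants of Severity are {Hospital}; none are in {PriorTherapy}.
Condition 2 (every backdoor path blocked by {PriorTherapy}):
  P1: blocked at fork node PriorTherapy ∈ conditioning set.
  P2: blocked at fork node PriorTherapy ∈ conditioning set.
  P3: blocked at fork node PriorTherapy ∈ conditioning set.
  P4: open — no interior node is in the conditioning set.
  P5: open — no interior node is in the conditioning set.
  P6: blocked at collider Outcome (neither it nor any descendant is in the conditioning set).
  P7: open — no interior node is in the conditioning set.
{PriorTherapy} does not satisfy the backdoor criterion.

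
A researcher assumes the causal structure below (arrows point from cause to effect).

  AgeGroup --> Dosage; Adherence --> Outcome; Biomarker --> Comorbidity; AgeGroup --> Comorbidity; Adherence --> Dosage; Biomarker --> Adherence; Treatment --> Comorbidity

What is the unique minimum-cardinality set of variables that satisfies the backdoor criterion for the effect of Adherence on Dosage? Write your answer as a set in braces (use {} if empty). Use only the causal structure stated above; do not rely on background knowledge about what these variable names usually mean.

Variables eligible for adjustment (non-descendants of Adherence, excluding Adherence and Dosage): {AgeGroup, Biomarker, Comorbidity, Treatment}.
Backdoor paths from Adherence to Dosage:
  P1: Adherence <- Biomarker -> Comorbidity <- AgeGroup -> Dosage
Each backdoor path contains an unconditioned collider, so every path is already blocked with the empty conditioning set:
  P1: blocked at collider Comorbidity (neither it nor any descendant is in the conditioning set).
The empty set is therefore the unique smallest valid set.

{}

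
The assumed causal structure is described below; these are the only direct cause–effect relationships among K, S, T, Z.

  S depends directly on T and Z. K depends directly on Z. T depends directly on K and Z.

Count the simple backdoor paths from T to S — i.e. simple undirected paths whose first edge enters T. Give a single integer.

2

A backdoor path from T to S is any simple undirected path whose first edge points into T (i.e. leaves T via a parent).
Parents of T: {K, Z}.
Enumerating:
  P1: T <- Z -> S
  P2: T <- K <- Z -> S
That exhausts the simple backdoor paths. Count: 2.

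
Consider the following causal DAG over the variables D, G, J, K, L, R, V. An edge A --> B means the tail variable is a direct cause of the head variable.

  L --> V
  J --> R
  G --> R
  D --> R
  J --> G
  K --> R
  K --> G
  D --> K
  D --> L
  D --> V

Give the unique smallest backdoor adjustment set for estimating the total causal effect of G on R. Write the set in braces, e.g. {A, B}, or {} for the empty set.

Variables eligible for adjustment (non-descendants of G, excluding G and R): {D, J, K, L, V}.
Backdoor paths from G to R:
  P1: G <- K <- D -> R
  P2: G <- K -> R
  P3: G <- J -> R
The empty set is not sufficient: P1 (G <- K <- D -> R) has no collider blocking it and no conditioned non-collider, so it is open.
Try {J, K}:
  P1: blocked at chain node K ∈ conditioning set.
  P2: blocked at fork node K ∈ conditioning set.
  P3: blocked at fork node J ∈ conditioning set.
{J, K} contains no descendant of G and blocks every backdoor path.
Every element of {J, K} is needed (dropping J leaves P3 open; dropping K leaves P1 open), so no proper subset is valid.
Among all size-2 subsets of the eligible variables, only {J, K} blocks every backdoor path, so it is the unique smallest valid adjustment set.

{J, K}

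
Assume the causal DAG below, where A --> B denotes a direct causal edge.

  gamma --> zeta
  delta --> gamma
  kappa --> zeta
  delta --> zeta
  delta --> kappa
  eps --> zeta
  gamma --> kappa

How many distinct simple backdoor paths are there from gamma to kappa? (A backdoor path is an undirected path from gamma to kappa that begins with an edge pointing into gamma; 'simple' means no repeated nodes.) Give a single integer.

2

A backdoor path from gamma to kappa is any simple undirected path whose first edge points into gamma (i.e. leaves gamma via a parent).
Parents of gamma: {delta}.
Enumerating:
  P1: gamma <- delta -> kappa
  P2: gamma <- delta -> zeta <- kappa
That exhausts the simple backdoor paths. Count: 2.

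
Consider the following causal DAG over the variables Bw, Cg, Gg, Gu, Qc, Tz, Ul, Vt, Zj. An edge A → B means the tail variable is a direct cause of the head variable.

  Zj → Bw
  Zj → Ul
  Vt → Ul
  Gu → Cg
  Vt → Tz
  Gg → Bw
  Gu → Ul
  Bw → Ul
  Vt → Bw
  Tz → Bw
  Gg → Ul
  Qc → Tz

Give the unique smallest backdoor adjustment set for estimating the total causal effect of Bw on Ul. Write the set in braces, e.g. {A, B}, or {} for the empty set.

{Gg, Vt, Zj}

Variables eligible for adjustment (non-descendants of Bw, excluding Bw and Ul): {Cg, Gg, Gu, Qc, Tz, Vt, Zj}.
Backdoor paths from Bw to Ul:
  P1: Bw <- Vt -> Ul
  P2: Bw <- Gg -> Ul
  P3: Bw <- Tz <- Vt -> Ul
  P4: Bw <- Zj -> Ul
The empty set is not sufficient: P1 (Bw <- Vt -> Ul) has no collider blocking it and no conditioned non-collider, so it is open.
Try {Gg, Vt, Zj}:
  P1: blocked at fork node Vt ∈ conditioning set.
  P2: blocked at fork node Gg ∈ conditioning set.
  P3: blocked at fork node Vt ∈ conditioning set.
  P4: blocked at fork node Zj ∈ conditioning set.
{Gg, Vt, Zj} contains no descendant of Bw and blocks every backdoor path.
Every element of {Gg, Vt, Zj} is needed (dropping Gg leaves P2 open; dropping Vt leaves P1 open; dropping Zj leaves P4 open), so no proper subset is valid.
Among all size-3 subsets of the eligible variables, only {Gg, Vt, Zj} blocks every backdoor path, so it is the unique smallest valid adjustment set.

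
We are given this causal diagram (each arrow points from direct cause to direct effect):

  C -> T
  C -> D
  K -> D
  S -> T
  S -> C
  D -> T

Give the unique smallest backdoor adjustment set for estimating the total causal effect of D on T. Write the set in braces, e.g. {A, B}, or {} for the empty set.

Variables eligible for adjustment (non-descendants of D, excluding D and T): {C, K, S}.
Backdoor paths from D to T:
  P1: D <- C <- S -> T
  P2: D <- C -> T
The empty set is not sufficient: P1 (D <- C <- S -> T) has no collider blocking it and no conditioned non-collider, so it is open.
Try {C}:
  P1: blocked at chain node C ∈ conditioning set.
  P2: blocked at fork node C ∈ conditioning set.
{C} contains no descendant of D and blocks every backdoor path.
No other singleton works — e.g. {S} leaves P2 open — so {C} is the unique smallest valid adjustment set.

{C}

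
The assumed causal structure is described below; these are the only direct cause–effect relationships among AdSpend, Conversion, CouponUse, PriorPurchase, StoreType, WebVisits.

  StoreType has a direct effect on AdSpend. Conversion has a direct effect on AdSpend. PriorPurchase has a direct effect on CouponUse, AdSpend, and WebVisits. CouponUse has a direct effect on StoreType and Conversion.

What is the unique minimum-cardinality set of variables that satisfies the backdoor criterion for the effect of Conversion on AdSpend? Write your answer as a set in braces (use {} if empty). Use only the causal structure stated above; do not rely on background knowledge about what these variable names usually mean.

Variables eligible for adjustment (non-descendants of Conversion, excluding Conversion and AdSpend): {CouponUse, PriorPurchase, StoreType, WebVisits}.
Backdoor paths from Conversion to AdSpend:
  P1: Conversion <- CouponUse <- PriorPurchase -> AdSpend
  P2: Conversion <- CouponUse -> StoreType -> AdSpend
The empty set is not sufficient: P1 (Conversion <- CouponUse <- PriorPurchase -> AdSpend) has no collider blocking it and no conditioned non-collider, so it is open.
Try {CouponUse}:
  P1: blocked at chain node CouponUse ∈ conditioning set.
  P2: blocked at fork node CouponUse ∈ conditioning set.
{CouponUse} contains no descendant of Conversion and blocks every backdoor path.
No other singleton works — e.g. {PriorPurchase} leaves P2 open — so {CouponUse} is the unique smallest valid adjustment set.

{CouponUse}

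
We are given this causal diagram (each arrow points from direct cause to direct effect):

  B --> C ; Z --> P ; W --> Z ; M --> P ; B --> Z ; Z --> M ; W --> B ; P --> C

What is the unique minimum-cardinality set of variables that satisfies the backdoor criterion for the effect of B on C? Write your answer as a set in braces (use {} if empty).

Variables eligible for adjustment (non-descendants of B, excluding B and C): {W}.
Backdoor paths from B to C:
  P1: B <- W -> Z -> M -> P -> C
  P2: B <- W -> Z -> P -> C
The empty set is not sufficient: P1 (B <- W -> Z -> M -> P -> C) has no collider blocking it and no conditioned non-collider, so it is open.
Try {W}:
  P1: blocked at fork node W ∈ conditioning set.
  P2: blocked at fork node W ∈ conditioning set.
{W} contains no descendant of B and blocks every backdoor path.
{W} is the unique smallest valid adjustment set.

{W}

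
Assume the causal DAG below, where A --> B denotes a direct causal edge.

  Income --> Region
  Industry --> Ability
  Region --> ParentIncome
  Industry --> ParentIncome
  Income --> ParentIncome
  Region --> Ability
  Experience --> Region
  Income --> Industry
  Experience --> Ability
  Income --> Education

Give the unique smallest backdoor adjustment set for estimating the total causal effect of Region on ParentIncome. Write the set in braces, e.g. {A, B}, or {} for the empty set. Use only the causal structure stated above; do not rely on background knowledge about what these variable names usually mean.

Variables eligible for adjustment (non-descendants of Region, excluding Region and ParentIncome): {Education, Experience, Income, Industry}.
Backdoor paths from Region to ParentIncome:
  P1: Region <- Income -> Industry -> ParentIncome
  P2: Region <- Income -> ParentIncome
  P3: Region <- Experience -> Ability <- Industry <- Income -> ParentIncome
  P4: Region <- Experience -> Ability <- Industry -> ParentIncome
The empty set is not sufficient: P1 (Region <- Income -> Industry -> ParentIncome) has no collider blocking it and no conditioned non-collider, so it is open.
Try {Income}:
  P1: blocked at fork node Income ∈ conditioning set.
  P2: blocked at fork node Income ∈ conditioning set.
  P3: blocked at collider Ability (neither it nor any descendant is in the conditioning set).
  P4: blocked at collider Ability (neither it nor any descendant is in the conditioning set).
{Income} contains no descendant of Region and blocks every backdoor path.
No other singleton works — e.g. {Industry} leaves P2 open — so {Income} is the unique smallest valid adjustment set.

{Income}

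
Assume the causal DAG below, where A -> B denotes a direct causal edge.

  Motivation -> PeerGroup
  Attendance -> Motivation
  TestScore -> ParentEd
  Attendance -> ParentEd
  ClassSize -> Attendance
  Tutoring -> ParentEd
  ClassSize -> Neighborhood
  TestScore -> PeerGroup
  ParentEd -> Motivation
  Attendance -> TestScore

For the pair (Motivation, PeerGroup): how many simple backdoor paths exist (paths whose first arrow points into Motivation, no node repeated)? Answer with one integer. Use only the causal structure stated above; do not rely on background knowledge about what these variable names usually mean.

A backdoor path from Motivation to PeerGroup is any simple undirected path whose first edge points into Motivation (i.e. leaves Motivation via a parent).
Parents of Motivation: {Attendance, ParentEd}.
Enumerating:
  P1: Motivation <- Attendance -> TestScore -> PeerGroup
  P2: Motivation <- Attendance -> ParentEd <- TestScore -> PeerGroup
  P3: Motivation <- ParentEd <- Attendance -> TestScore -> PeerGroup
  P4: Motivation <- ParentEd <- TestScore -> PeerGroup
That exhausts the simple backdoor paths. Count: 4.

4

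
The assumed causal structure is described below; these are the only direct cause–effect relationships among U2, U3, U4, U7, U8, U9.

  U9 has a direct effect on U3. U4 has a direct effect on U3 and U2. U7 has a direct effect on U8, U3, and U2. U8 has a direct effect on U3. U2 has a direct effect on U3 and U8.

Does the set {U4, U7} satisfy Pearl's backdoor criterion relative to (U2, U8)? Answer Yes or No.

Backdoor paths from U2 to U8 (paths whose first edge points into U2):
  P1: U2 <- U7 -> U8
  P2: U2 <- U7 -> U3 <- U8
  P3: U2 <- U4 -> U3 <- U7 -> U8
  P4: U2 <- U4 -> U3 <- U8
Condition 1 (no descendant of U2 in the set): holds — descendants of U2 are {U3, U8}; none are in {U4, U7}.
Condition 2 (every backdoor path blocked by {U4, U7}):
  P1: blocked at fork node U7 ∈ conditioning set.
  P2: blocked at fork node U7 ∈ conditioning set.
  P3: blocked at fork node U4 ∈ conditioning set.
  P4: blocked at fork node U4 ∈ conditioning set.
{U4, U7} satisfies the backdoor criterion.

Yes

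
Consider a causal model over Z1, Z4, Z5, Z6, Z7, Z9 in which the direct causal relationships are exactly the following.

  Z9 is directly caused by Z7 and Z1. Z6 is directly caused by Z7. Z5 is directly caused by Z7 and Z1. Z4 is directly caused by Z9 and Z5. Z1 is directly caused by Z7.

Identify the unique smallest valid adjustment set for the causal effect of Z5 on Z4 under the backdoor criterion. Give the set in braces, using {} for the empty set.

Variables eligible for adjustment (non-descendants of Z5, excluding Z5 and Z4): {Z1, Z6, Z7, Z9}.
Backdoor paths from Z5 to Z4:
  P1: Z5 <- Z7 -> Z1 -> Z9 -> Z4
  P2: Z5 <- Z7 -> Z9 -> Z4
  P3: Z5 <- Z1 <- Z7 -> Z9 -> Z4
  P4: Z5 <- Z1 -> Z9 -> Z4
The empty set is not sufficient: P1 (Z5 <- Z7 -> Z1 -> Z9 -> Z4) has no collider blocking it and no conditioned non-collider, so it is open.
Try {Z9}:
  P1: blocked at chain node Z9 ∈ conditioning set.
  P2: blocked at chain node Z9 ∈ conditioning set.
  P3: blocked at chain node Z9 ∈ conditioning set.
  P4: blocked at chain node Z9 ∈ conditioning set.
{Z9} contains no descendant of Z5 and blocks every backdoor path.
No other singleton works — e.g. {Z7} leaves P4 open — so {Z9} is the unique smallest valid adjustment set.

{Z9}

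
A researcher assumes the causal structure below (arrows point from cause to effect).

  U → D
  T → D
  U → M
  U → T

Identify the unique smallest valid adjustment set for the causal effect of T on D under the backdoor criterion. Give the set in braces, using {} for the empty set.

Variables eligible for adjustment (non-descendants of T, excluding T and D): {M, U}.
Backdoor paths from T to D:
  P1: T <- U -> D
The empty set is not sufficient: P1 (T <- U -> D) has no collider blocking it and no conditioned non-collider, so it is open.
Try {U}:
  P1: blocked at fork node U ∈ conditioning set.
{U} contains no descendant of T and blocks every backdoor path.
No other singleton works — e.g. {M} leaves P1 open — so {U} is the unique smallest valid adjustment set.

{U}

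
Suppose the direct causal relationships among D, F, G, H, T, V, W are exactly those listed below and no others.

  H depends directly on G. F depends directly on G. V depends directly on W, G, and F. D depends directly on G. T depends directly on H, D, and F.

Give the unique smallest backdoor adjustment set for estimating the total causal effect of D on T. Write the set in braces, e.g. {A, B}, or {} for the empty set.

{G}

Variables eligible for adjustment (non-descendants of D, excluding D and T): {F, G, H, V, W}.
Backdoor paths from D to T:
  P1: D <- G -> F -> T
  P2: D <- G -> H -> T
  P3: D <- G -> V <- F -> T
The empty set is not sufficient: P1 (D <- G -> F -> T) has no collider blocking it and no conditioned non-collider, so it is open.
Try {G}:
  P1: blocked at fork node G ∈ conditioning set.
  P2: blocked at fork node G ∈ conditioning set.
  P3: blocked at fork node G ∈ conditioning set.
{G} contains no descendant of D and blocks every backdoor path.
No other singleton works — e.g. {W} leaves P1 open — so {G} is the unique smallest valid adjustment set.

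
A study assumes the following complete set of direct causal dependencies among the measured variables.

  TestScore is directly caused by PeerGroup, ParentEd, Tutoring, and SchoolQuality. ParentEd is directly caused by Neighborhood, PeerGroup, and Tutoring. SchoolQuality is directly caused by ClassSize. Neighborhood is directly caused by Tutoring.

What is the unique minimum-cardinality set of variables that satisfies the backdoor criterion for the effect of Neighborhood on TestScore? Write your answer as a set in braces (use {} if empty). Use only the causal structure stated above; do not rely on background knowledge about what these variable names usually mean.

Variables eligible for adjustment (non-descendants of Neighborhood, excluding Neighborhood and TestScore): {ClassSize, PeerGroup, SchoolQuality, Tutoring}.
Backdoor paths from Neighborhood to TestScore:
  P1: Neighborhood <- Tutoring -> ParentEd <- PeerGroup -> TestScore
  P2: Neighborhood <- Tutoring -> ParentEd -> TestScore
  P3: Neighborhood <- Tutoring -> TestScore
The empty set is not sufficient: P2 (Neighborhood <- Tutoring -> ParentEd -> TestScore) has no collider blocking it and no conditioned non-collider, so it is open.
Try {Tutoring}:
  P1: blocked at fork node Tutoring ∈ conditioning set.
  P2: blocked at fork node Tutoring ∈ conditioning set.
  P3: blocked at fork node Tutoring ∈ conditioning set.
{Tutoring} contains no descendant of Neighborhood and blocks every backdoor path.
No other singleton works — e.g. {ClassSize} leaves P2 open — so {Tutoring} is the unique smallest valid adjustment set.

{Tutoring}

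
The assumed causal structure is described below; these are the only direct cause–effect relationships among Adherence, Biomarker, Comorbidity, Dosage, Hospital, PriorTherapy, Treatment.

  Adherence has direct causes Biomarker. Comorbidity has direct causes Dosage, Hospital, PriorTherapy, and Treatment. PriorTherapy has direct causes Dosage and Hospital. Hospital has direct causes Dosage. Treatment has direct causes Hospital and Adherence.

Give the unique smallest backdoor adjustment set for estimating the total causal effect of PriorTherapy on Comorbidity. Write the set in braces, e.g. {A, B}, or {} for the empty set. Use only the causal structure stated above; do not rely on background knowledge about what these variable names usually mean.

{Dosage, Hospital}

Variables eligible for adjustment (non-descendants of PriorTherapy, excluding PriorTherapy and Comorbidity): {Adherence, Biomarker, Dosage, Hospital, Treatment}.
Backdoor paths from PriorTherapy to Comorbidity:
  P1: PriorTherapy <- Dosage -> Hospital -> Treatment -> Comorbidity
  P2: PriorTherapy <- Dosage -> Hospital -> Comorbidity
  P3: PriorTherapy <- Dosage -> Comorbidity
  P4: PriorTherapy <- Hospital <- Dosage -> Comorbidity
  P5: PriorTherapy <- Hospital -> Treatment -> Comorbidity
  P6: PriorTherapy <- Hospital -> Comorbidity
The empty set is not sufficient: P1 (PriorTherapy <- Dosage -> Hospital -> Treatment -> Comorbidity) has no collider blocking it and no conditioned non-collider, so it is open.
Try {Dosage, Hospital}:
  P1: blocked at fork node Dosage ∈ conditioning set.
  P2: blocked at fork node Dosage ∈ conditioning set.
  P3: blocked at fork node Dosage ∈ conditioning set.
  P4: blocked at chain node Hospital ∈ conditioning set.
  P5: blocked at fork node Hospital ∈ conditioning set.
  P6: blocked at fork node Hospital ∈ conditioning set.
{Dosage, Hospital} contains no descendant of PriorTherapy and blocks every backdoor path.
Every element of {Dosage, Hospital} is needed (dropping Dosage leaves P3 open; dropping Hospital leaves P5 open), so no proper subset is valid.
Among all size-2 subsets of the eligible variables, only {Dosage, Hospital} blocks every backdoor path, so it is the unique smallest valid adjustment set.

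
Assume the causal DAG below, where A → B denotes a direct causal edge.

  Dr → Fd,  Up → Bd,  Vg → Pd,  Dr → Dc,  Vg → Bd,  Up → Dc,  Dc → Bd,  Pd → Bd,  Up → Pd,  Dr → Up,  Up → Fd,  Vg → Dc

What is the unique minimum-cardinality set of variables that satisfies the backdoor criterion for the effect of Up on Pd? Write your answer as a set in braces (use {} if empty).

{}

Variables eligible for adjustment (non-descendants of Up, excluding Up and Pd): {Dr, Vg}.
Backdoor paths from Up to Pd:
  P1: Up <- Dr -> Dc <- Vg -> Pd
  P2: Up <- Dr -> Dc <- Vg -> Bd <- Pd
  P3: Up <- Dr -> Dc -> Bd <- Vg -> Pd
  P4: Up <- Dr -> Dc -> Bd <- Pd
Each backdoor path contains an unconditioned collider, so every path is already blocked with the empty conditioning set:
  P1: blocked at collider Dc (neither it nor any descendant is in the conditioning set).
  P2: blocked at collider Dc (neither it nor any descendant is in the conditioning set).
  P3: blocked at collider Bd (neither it nor any descendant is in the conditioning set).
  P4: blocked at collider Bd (neither it nor any descendant is in the conditioning set).
The empty set is therefore the unique smallest valid set.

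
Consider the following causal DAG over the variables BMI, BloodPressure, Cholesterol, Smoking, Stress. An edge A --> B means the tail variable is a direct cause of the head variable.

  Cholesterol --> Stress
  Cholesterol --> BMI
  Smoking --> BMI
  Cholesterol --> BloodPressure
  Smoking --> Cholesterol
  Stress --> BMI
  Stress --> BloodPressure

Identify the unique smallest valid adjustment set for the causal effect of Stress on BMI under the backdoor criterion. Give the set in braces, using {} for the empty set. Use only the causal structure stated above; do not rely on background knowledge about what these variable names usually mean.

Variables eligible for adjustment (non-descendants of Stress, excluding Stress and BMI): {Cholesterol, Smoking}.
Backdoor paths from Stress to BMI:
  P1: Stress <- Cholesterol <- Smoking -> BMI
  P2: Stress <- Cholesterol -> BMI
The empty set is not sufficient: P1 (Stress <- Cholesterol <- Smoking -> BMI) has no collider blocking it and no conditioned non-collider, so it is open.
Try {Cholesterol}:
  P1: blocked at chain node Cholesterol ∈ conditioning set.
  P2: blocked at fork node Cholesterol ∈ conditioning set.
{Cholesterol} contains no descendant of Stress and blocks every backdoor path.
No other singleton works — e.g. {Smoking} leaves P2 open — so {Cholesterol} is the unique smallest valid adjustment set.

{Cholesterol}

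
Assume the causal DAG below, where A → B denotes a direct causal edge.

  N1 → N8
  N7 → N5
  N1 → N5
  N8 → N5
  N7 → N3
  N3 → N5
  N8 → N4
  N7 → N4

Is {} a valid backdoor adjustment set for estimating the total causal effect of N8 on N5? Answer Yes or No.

Backdoor paths from N8 to N5 (paths whose first edge points into N8):
  P1: N8 <- N1 -> N5
Condition 1 (no descendant of N8 in the set): holds — descendants of N8 are {N4, N5}; none are in {}.
Condition 2 (every backdoor path blocked by {}):
  P1: open — no interior node is in the conditioning set.
{} does not satisfy the backdoor criterion.

No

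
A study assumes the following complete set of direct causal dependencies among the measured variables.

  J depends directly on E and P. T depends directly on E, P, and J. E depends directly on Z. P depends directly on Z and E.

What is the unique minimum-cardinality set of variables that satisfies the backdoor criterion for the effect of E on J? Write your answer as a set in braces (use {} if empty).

{Z}

Variables eligible for adjustment (non-descendants of E, excluding E and J): {Z}.
Backdoor paths from E to J:
  P1: E <- Z -> P -> J
  P2: E <- Z -> P -> T <- J
The empty set is not sufficient: P1 (E <- Z -> P -> J) has no collider blocking it and no conditioned non-collider, so it is open.
Try {Z}:
  P1: blocked at fork node Z ∈ conditioning set.
  P2: blocked at fork node Z ∈ conditioning set.
{Z} contains no descendant of E and blocks every backdoor path.
{Z} is the unique smallest valid adjustment set.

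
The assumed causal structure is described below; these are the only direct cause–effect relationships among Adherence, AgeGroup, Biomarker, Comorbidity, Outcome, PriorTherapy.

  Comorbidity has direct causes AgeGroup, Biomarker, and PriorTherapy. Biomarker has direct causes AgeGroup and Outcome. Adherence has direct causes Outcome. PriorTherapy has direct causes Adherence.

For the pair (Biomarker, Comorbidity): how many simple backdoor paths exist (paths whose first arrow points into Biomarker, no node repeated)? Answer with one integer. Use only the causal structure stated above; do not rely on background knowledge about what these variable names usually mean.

2

A backdoor path from Biomarker to Comorbidity is any simple undirected path whose first edge points into Biomarker (i.e. leaves Biomarker via a parent).
Parents of Biomarker: {AgeGroup, Outcome}.
Enumerating:
  P1: Biomarker <- Outcome -> Adherence -> PriorTherapy -> Comorbidity
  P2: Biomarker <- AgeGroup -> Comorbidity
That exhausts the simple backdoor paths. Count: 2.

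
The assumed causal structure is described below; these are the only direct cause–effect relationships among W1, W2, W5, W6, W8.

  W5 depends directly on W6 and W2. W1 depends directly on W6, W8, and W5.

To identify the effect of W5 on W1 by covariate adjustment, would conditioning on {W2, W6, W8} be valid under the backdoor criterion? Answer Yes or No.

Backdoor paths from W5 to W1 (paths whose first edge points into W5):
  P1: W5 <- W6 -> W1
Condition 1 (no descendant of W5 in the set): holds — descendants of W5 are {W1}; none are in {W2, W6, W8}.
Condition 2 (every backdoor path blocked by {W2, W6, W8}):
  P1: blocked at fork node W6 ∈ conditioning set.
{W2, W6, W8} satisfies the backdoor criterion.

Yes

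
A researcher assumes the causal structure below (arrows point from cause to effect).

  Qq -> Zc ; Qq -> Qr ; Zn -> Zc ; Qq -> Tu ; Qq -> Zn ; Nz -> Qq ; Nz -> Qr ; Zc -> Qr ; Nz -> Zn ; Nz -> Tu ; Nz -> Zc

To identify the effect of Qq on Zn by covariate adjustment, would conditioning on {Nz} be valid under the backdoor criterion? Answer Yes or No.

Backdoor paths from Qq to Zn (paths whose first edge points into Qq):
  P1: Qq <- Nz -> Zn
  P2: Qq <- Nz -> Zc <- Zn
  P3: Qq <- Nz -> Qr <- Zc <- Zn
Condition 1 (no descendant of Qq in the set): holds — descendants of Qq are {Qr, Tu, Zc, Zn}; none are in {Nz}.
Condition 2 (every backdoor path blocked by {Nz}):
  P1: blocked at fork node Nz ∈ conditioning set.
  P2: blocked at fork node Nz ∈ conditioning set.
  P3: blocked at fork node Nz ∈ conditioning set.
{Nz} satisfies the backdoor criterion.

Yes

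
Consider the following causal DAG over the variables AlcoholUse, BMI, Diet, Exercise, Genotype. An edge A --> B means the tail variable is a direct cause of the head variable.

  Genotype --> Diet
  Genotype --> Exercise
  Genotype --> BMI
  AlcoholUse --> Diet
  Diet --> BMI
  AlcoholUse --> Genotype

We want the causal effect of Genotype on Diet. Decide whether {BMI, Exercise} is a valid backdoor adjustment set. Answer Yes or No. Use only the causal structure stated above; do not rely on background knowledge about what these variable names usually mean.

No

Backdoor paths from Genotype to Diet (paths whose first edge points into Genotype):
  P1: Genotype <- AlcoholUse -> Diet
Condition 1 (no descendant of Genotype in the set): FAILS — BMI and Exercise are descendants of Genotype.
Condition 2 (every backdoor path blocked by {BMI, Exercise}):
  P1: open — no interior node is in the conditioning set.
{BMI, Exercise} does not satisfy the backdoor criterion.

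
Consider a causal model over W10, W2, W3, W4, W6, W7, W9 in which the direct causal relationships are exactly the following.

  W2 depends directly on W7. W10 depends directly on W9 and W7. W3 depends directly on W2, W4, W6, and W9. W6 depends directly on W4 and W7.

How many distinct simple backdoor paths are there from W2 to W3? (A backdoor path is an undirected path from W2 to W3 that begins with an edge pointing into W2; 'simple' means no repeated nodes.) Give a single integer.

A backdoor path from W2 to W3 is any simple undirected path whose first edge points into W2 (i.e. leaves W2 via a parent).
Parents of W2: {W7}.
Enumerating:
  P1: W2 <- W7 -> W6 <- W4 -> W3
  P2: W2 <- W7 -> W6 -> W3
  P3: W2 <- W7 -> W10 <- W9 -> W3
That exhausts the simple backdoor paths. Count: 3.

3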